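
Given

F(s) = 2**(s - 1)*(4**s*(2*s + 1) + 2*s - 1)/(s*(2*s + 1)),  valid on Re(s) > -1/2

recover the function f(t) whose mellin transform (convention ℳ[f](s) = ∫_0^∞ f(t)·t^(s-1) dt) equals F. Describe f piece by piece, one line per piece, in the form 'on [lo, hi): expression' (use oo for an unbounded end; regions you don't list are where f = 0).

on [0, 2): sqrt(2)*sqrt(t)/2
on [2, 8): 1/2

undo the common scale on t: sqrt(t) on [0, 1); 1/2 on [1, 4)
invert the power substitution to get t on [0, 1); 1/2 on [1, 2)
decompose at 2; ℳ[f](s) sums the 2 pieces' integrals
∫ over [0, 2) of sqrt(2)*sqrt(t)/2·t^(s-1) joins the sum
∫ 1/2·t^(s-1) over [2, 8)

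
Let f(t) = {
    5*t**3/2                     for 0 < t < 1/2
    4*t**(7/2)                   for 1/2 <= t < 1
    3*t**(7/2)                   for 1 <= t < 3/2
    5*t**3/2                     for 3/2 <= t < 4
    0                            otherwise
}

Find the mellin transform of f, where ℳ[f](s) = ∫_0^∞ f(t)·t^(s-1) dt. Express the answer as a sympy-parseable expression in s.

(2560*2**(2*s)*(2*s + 7) + 162*2**(1/2 - s)*3**(s + 1/2)*(s + 3) - 8*2**(1/2 - s)*(s + 3) - 135*(3/2)**s*(2*s + 7) + 32*s + 96 + 5*(2*s + 7)/2**s)/(16*(s + 3)*(2*s + 7))
  Re(s) > -3

integrate the 4 segments split at 1/2, 1, 3/2, then add the results
for t in [0, 1/2): the term is ∫ 5*t**3/2·t^(s-1)
segment 1/2 to 1 holds 4*t**(7/2); add its integral
∫ over [1, 3/2) of 3*t**(7/2)·t^(s-1) joins the sum
piece [3/2, 4): integrate 5*t**3/2 against the kernel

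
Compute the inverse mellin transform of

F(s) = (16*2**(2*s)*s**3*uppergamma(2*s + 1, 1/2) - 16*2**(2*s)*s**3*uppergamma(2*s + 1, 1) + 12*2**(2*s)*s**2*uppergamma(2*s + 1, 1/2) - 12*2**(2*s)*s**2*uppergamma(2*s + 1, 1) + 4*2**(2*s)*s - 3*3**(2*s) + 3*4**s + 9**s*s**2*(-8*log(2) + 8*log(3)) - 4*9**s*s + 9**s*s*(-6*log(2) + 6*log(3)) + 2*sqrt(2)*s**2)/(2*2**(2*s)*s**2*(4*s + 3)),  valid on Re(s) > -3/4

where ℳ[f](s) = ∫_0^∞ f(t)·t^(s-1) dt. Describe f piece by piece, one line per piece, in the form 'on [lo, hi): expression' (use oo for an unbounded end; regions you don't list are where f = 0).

on [0, 1/4): t**(3/4)
on [1/4, 1): sqrt(t)*exp(-sqrt(t))
on [1, 9/4): log(sqrt(t))

invert the power substitution to get t**(3/2) on [0, 1/2); t*exp(-t) on [1/2, 1); log(t) on [1, 3/2)
strip the shared t-power: t on [0, 1/2); sqrt(t)*exp(-t) on [1/2, 1); log(t)/sqrt(t) on [1, 3/2)
reversing the shared t-power: sqrt(t) on [0, 1/2); exp(-t) on [1/2, 1); log(t)/t on [1, 3/2)
the 3 pieces separated at 1/4, 1 each add one integral
the [0, 1/4) slice contributes ∫ t**(3/4)·t^(s-1) dt
on [1/4, 1) integrate f = sqrt(t)*exp(-sqrt(t)) against the kernel
between 1 and 9/4 the integrand is log(sqrt(t))·t^(s-1)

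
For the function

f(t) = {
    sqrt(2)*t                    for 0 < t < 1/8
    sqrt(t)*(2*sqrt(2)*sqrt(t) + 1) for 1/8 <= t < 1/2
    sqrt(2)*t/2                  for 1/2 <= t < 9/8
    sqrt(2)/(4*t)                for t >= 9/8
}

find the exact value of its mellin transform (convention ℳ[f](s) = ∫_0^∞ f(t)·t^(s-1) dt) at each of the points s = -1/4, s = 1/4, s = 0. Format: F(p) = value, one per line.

back out the shared t-power: sqrt(2)*sqrt(t) on [0, 1/8); 2*sqrt(2)*sqrt(t) + 1 on [1/8, 1/2); sqrt(2)*sqrt(t)/2 on [1/2, 9/8); …
invert the common scale on t to get sqrt(t) on [0, 1/4); 2*sqrt(t) + 1 on [1/4, 1); sqrt(t)/2 on [1, 9/4); …
strip the power substitution: t on [0, 1/2); 2*t + 1 on [1/2, 1); t/2 on [1, 3/2); …
along the cuts 1/8, 1/2, 9/8, ℳ[f](s) splits into 4 integrals
the [0, 1/8) slice contributes ∫ sqrt(2)*t·t^(s-1) dt
piece [1/8, 1/2): integrate sqrt(t)*(2*sqrt(2)*sqrt(t) + 1) against the kernel
for t in [1/2, 9/8): the term is ∫ sqrt(2)*t/2·t^(s-1)
segment 9/8 to ∞ holds sqrt(2)/(4*t); add its integral

F(-1/4) = 2**(1/4)*(-630 + 167*sqrt(3) + 810*sqrt(2))/270
F(1/4) = 2**(3/4)*(-234 + 403*sqrt(3) + 684*sqrt(2))/1080
F(0) = 275*sqrt(2)/144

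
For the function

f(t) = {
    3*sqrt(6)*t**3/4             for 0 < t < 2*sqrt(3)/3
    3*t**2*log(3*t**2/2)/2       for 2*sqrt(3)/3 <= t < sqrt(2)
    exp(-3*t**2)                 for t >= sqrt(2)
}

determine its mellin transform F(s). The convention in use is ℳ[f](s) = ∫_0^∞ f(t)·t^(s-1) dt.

2**(s/2)*(-12**(s/2)*s*(s + 3)*log(2) - 2*12**(s/2)*(s + 3)*log(2) + 2*12**(s/2)*(s + 3) + 4*12**(s/2)*sqrt(2)*(s**2/4 + s + 1) + 3*18**(s/2)*s*(s + 3)*log(3)/2 - 3*18**(s/2)*(s + 3) + 3*18**(s/2)*(s + 3)*log(3) + 3**(s/2)*(s + 3)*(s**2/4 + s + 1)*uppergamma(s/2, 6))/(2*18**(s/2)*(s + 3)*(s**2/4 + s + 1))
  Re(s) > -3

peel off the power substitution: 3*sqrt(6)*t**(3/2)/4 on [0, 4/3); 3*t*log(3*t/2)/2 on [4/3, 2); exp(-3*t) on [2, ∞)
invert the common scale on t to get 3*sqrt(3)*t**(3/2) on [0, 2/3); 3*t*log(3*t) on [2/3, 1); exp(-6*t) on [1, ∞)
undo the common scale on t: t**(3/2) on [0, 2); t*log(t) on [2, 3); exp(-2*t) on [3, ∞)
cuts at 2*sqrt(3)/3, sqrt(2): linearity sums the 3 kernel integrals
∫ over [0, 2*sqrt(3)/3) of 3*sqrt(6)*t**3/4·t^(s-1) joins the sum
∫ 3*t**2*log(3*t**2/2)/2·t^(s-1) over [2*sqrt(3)/3, sqrt(2))
piece [sqrt(2), ∞): integrate exp(-3*t**2) against the kernel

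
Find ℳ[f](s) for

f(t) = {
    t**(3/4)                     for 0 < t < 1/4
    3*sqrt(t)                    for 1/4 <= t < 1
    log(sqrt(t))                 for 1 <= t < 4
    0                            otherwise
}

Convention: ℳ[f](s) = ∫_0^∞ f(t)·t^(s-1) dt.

reversing the power substitution: t**(3/2) on [0, 1/2); 3*t on [1/2, 1); log(t) on [1, 2)
treat the 3 regions marked off by 1/4, 1 separately and sum
[0, 1/4) adds the kernel integral of t**(3/4)
[1/4, 1) adds the kernel integral of 3*sqrt(t)
on [1, 4): add ∫ log(sqrt(t))·t^(s-1) dt

2**(-2*s - 1)*(16**s*s*(2*s + 1)*(4*s + 3)*log(4) - 16**s*(2*s + 1)*(4*s + 3) + 2**(2*s + 2)*s**2*(12*s + 9) + 4**s*(2*s + 1)*(4*s + 3) + s**2*(-24*s - 18) + sqrt(2)*s**2*(4*s + 2))/(s**2*(2*s + 1)*(4*s + 3))
  Re(s) > -3/4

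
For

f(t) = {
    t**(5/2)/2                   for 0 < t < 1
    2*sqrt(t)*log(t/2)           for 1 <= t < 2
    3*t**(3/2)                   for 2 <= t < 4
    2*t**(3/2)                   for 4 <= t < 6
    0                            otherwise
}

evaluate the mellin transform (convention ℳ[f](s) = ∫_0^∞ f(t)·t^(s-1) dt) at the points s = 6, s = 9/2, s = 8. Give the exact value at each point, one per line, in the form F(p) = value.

F(6) = -45824*sqrt(2)/845 + 4*log(2)/13 + 188289503/43095 + 373248*sqrt(6)/5
F(9/2) = 2*log(2)/5 + 17010271/1050
F(8) = -926720*sqrt(2)/5491 + 4*log(2)/17 + 6363816427/115311 + 40310784*sqrt(6)/19

invert the shared t-power to get t**(3/2)/2 on [0, 1); 2*log(t/2)/sqrt(t) on [1, 2); 3*sqrt(t) on [2, 4); …
reversing the shared t-power: t/2 on [0, 1); 2*log(t/2)/t on [1, 2); 3 on [2, 4); …
remove the common scale on t first: t on [0, 1/2); log(t)/t on [1/2, 1); 3 on [1, 2); …
decompose at 1, 2, 4; ℳ[f](s) sums the 4 pieces' integrals
[0, 1) adds the kernel integral of t**(5/2)/2
for t in [1, 2): the term is ∫ 2*sqrt(t)*log(t/2)·t^(s-1)
between 2 and 4 the integrand is 3*t**(3/2)·t^(s-1)
segment 4 to 6 holds 2*t**(3/2); add its integral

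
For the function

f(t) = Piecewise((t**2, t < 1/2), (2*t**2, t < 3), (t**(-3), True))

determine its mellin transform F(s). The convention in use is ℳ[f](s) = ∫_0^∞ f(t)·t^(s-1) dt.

back out the shared t-power: 1 on [0, 1/2); 2 on [1/2, 3); t**(-5) on [3, ∞)
reversing the shared t-power: t on [0, 1/2); 2*t on [1/2, 3); t**(-4) on [3, ∞)
linearity at 1/2, 3 turns ℳ[f](s) into 3 summed integrals
piece [0, 1/2): integrate t**2 against the kernel
on [1/2, 3) integrate f = 2*t**2 against the kernel
on [3, ∞) integrate f = t**(-3) against the kernel

(1940*6**s*s - 5840*6**s - 27*s + 81)/(108*2**s*(s**2 - s - 6))
  -2 < Re(s) < 3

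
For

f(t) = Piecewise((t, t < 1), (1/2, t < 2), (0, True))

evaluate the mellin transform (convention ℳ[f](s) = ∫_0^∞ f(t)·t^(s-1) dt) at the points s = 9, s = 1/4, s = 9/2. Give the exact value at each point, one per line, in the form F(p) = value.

F(9) = 1282/45
F(1/4) = -6/5 + 2*2**(1/4)
F(9/2) = 7/99 + 16*sqrt(2)/9

split f at 1: ℳ[f](s) collects 2 kernel integrals
on [0, 1) integrate f = t against the kernel
on [1, 2): add ∫ 1/2·t^(s-1) dt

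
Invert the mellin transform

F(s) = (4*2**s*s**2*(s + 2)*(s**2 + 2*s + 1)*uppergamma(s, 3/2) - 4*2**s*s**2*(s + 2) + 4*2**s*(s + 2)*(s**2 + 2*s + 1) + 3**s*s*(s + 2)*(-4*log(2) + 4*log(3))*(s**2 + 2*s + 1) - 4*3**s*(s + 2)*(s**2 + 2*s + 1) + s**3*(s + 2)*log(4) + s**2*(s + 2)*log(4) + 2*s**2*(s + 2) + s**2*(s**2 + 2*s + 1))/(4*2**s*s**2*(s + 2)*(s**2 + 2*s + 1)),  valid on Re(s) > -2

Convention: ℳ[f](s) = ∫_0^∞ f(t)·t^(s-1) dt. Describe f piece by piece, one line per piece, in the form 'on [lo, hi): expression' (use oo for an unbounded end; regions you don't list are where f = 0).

on [0, 1/2): t**2
on [1/2, 1): t*log(t)
on [1, 3/2): log(t)
on [3/2, oo): exp(-t)

the 4 pieces separated at 1/2, 1, 3/2 each add one integral
segment 0 to 1/2 holds t**2; add its integral
on [1/2, 1) integrate f = t*log(t) against the kernel
over [1, 3/2), the kernel integral of log(t) enters the sum
over [3/2, ∞), the kernel integral of exp(-t) enters the sum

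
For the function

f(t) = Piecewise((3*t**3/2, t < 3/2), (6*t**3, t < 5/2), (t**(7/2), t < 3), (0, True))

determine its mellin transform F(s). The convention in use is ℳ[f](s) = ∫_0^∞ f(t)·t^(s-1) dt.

(4*3**(s + 7/2)*(s + 3) - 9*(3/2)**(s + 3)*(2*s + 7) + 12*(5/2)**(s + 3)*(2*s + 7) - 4*(5/2)**(s + 7/2)*(s + 3))/(2*(s + 3)*(2*s + 7))
  Re(s) > -3

along the cuts 3/2, 5/2, ℳ[f](s) splits into 3 integrals
for t in [0, 3/2): the term is ∫ 3*t**3/2·t^(s-1)
on [3/2, 5/2): add ∫ 6*t**3·t^(s-1) dt
the [5/2, 3) slice contributes ∫ t**(7/2)·t^(s-1) dt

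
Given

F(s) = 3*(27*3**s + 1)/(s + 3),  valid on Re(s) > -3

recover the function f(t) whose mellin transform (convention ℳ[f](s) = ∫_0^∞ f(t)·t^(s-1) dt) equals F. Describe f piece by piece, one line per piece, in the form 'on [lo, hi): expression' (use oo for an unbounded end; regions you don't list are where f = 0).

on [0, 1): 6*t**3
on [1, 3): 3*t**3

cuts at 1: linearity sums the 2 kernel integrals
the [0, 1) slice contributes ∫ 6*t**3·t^(s-1) dt
segment 1 to 3 holds 3*t**3; add its integral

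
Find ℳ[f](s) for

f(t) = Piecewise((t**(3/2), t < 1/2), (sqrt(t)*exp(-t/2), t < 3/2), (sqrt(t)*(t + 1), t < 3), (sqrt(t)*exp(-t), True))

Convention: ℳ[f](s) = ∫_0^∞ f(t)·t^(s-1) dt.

2**(-s - 1/2)*(2**(s + 1/2)*(2*s + 1)*(2*s + 3)*uppergamma(s + 1/2, 3) + 2**(2*s + 1)*(2*s + 1)*(2*s + 3)*uppergamma(s + 1/2, 1/4) - 2**(2*s + 1)*(2*s + 1)*(2*s + 3)*uppergamma(s + 1/2, 3/4) + 3**(s + 1/2)*(-10*s - 5) - 4*3**(s + 1/2) + 6**(s + 1/2)*(16*s + 8) + 4*6**(s + 1/2) + 2*s + 1)/((2*s + 1)*(2*s + 3))
  Re(s) > -3/2

undo the shared t-power: t on [0, 1/2); exp(-t/2) on [1/2, 3/2); t + 1 on [3/2, 3); …
split f at 1/2, 3/2, 3: ℳ[f](s) collects 4 kernel integrals
for t in [0, 1/2): the term is ∫ t**(3/2)·t^(s-1)
segment 1/2 to 3/2 holds sqrt(t)*exp(-t/2); add its integral
the [3/2, 3) slice contributes ∫ sqrt(t)*(t + 1)·t^(s-1) dt
over [3, ∞), the kernel integral of sqrt(t)*exp(-t) enters the sum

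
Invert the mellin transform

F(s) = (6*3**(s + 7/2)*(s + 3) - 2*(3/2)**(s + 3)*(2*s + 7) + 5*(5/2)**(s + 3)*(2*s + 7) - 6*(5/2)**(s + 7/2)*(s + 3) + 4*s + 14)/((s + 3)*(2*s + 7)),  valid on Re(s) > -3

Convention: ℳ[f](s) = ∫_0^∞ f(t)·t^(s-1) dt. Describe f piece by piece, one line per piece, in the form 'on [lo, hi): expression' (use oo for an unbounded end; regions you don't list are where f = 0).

f breaks at 1, 3/2, 5/2 into 4 integrals to sum
[0, 1) adds the kernel integral of 5*t**3
[1, 3/2) adds the kernel integral of 3*t**3
segment 3/2 to 5/2 holds 5*t**3; add its integral
∫ 3*t**(7/2)·t^(s-1) over [5/2, 3)

on [0, 1): 5*t**3
on [1, 3/2): 3*t**3
on [3/2, 5/2): 5*t**3
on [5/2, 3): 3*t**(7/2)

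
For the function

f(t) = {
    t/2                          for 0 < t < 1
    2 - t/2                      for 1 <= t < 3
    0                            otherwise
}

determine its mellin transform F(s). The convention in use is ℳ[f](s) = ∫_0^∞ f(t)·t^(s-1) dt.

(3**s*s/2 + 2*3**s - s - 2)/(s*(s + 1))
  Re(s) > -1

remove the common scale on t first: t on [0, 1/2); 2 - t on [1/2, 3/2)
integrate the 2 segments split at 1, then add the results
on [0, 1) integrate f = t/2 against the kernel
over [1, 3), the kernel integral of (2 - t/2) enters the sum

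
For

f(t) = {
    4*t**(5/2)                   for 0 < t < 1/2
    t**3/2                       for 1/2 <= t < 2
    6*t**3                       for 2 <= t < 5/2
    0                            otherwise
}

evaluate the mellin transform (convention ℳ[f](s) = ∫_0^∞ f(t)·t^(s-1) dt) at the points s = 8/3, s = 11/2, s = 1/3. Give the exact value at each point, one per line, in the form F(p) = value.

breakpoints 1/2, 2: one integral from each of the 3 segments
segment 0 to 1/2 holds 4*t**(5/2); add its integral
over [1/2, 2), the kernel integral of t**3/2 enters the sum
for t in [2, 5/2): the term is ∫ 6*t**3·t^(s-1)

F(8/3) = -528*2**(2/3)/17 - 3*2**(1/3)/2176 + 3*2**(5/6)/248 + 28125*2**(1/3)*5**(2/3)/544
F(11/2) = -1441793*sqrt(2)/8704 + 1/512 + 1171875*sqrt(10)/2176
F(1/3) = -66*2**(1/3)/5 - 3*2**(2/3)/320 + 3*2**(1/6)/17 + 225*2**(2/3)*5**(1/3)/16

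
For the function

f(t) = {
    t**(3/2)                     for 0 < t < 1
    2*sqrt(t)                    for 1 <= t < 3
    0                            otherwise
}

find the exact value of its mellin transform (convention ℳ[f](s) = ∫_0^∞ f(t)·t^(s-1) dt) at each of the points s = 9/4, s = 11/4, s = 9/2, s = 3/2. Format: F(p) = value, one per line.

F(9/4) = -76/165 + 72*3**(3/4)/11
F(11/4) = -84/221 + 216*3**(1/4)/13
F(9/2) = 2909/30
F(3/2) = 25/3

treat the 2 regions marked off by 1 separately and sum
on [0, 1) integrate f = t**(3/2) against the kernel
piece [1, 3): integrate 2*sqrt(t) against the kernel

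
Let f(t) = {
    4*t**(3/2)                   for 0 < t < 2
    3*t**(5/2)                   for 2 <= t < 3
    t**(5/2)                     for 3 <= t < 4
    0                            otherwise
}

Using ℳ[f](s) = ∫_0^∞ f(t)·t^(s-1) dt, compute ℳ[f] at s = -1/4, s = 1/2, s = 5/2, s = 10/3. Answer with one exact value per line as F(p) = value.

F(-1/4) = 16*2**(1/4)/15 + 64*sqrt(2)/9 + 8*3**(1/4)
F(1/2) = 118/3
F(5/2) = 1494/5
F(10/3) = -3264*2**(5/6)/1015 + 2916*3**(5/6)/35 + 12288*2**(2/3)/35

the 3 pieces separated at 2, 3 each add one integral
piece [0, 2): integrate 4*t**(3/2) against the kernel
for t in [2, 3): the term is ∫ 3*t**(5/2)·t^(s-1)
on [3, 4): add ∫ t**(5/2)·t^(s-1) dt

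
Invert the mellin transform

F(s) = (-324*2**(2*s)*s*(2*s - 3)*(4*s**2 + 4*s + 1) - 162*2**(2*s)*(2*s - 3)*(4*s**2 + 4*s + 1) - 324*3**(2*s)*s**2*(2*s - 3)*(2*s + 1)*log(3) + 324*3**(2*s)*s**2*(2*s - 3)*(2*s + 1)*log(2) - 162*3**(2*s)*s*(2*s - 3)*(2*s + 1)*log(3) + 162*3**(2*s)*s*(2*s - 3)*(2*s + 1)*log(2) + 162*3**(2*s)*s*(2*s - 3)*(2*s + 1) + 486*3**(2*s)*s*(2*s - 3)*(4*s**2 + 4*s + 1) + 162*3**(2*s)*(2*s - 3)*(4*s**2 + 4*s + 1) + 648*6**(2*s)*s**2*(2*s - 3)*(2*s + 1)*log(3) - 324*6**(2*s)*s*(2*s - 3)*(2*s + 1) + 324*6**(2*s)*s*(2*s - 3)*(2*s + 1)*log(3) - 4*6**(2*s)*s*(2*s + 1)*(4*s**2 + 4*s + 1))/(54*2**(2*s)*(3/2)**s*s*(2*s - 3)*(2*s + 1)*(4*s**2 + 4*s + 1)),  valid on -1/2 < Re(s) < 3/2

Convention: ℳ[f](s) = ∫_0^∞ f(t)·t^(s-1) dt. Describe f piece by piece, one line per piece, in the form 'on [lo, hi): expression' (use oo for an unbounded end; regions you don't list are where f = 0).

strip the common scale on t: sqrt(t) on [0, 1); sqrt(t) + 3 on [1, 9/4); sqrt(t)*log(sqrt(t)) on [9/4, 9); …
invert the power substitution to get t on [0, 1); t + 3 on [1, 3/2); t*log(t) on [3/2, 3); …
f breaks at 2/3, 3/2, 6 into 4 integrals to sum
segment 0 to 2/3 holds sqrt(6)*sqrt(t)/2; add its integral
the [2/3, 3/2) slice contributes ∫ (sqrt(6)*sqrt(t)/2 + 3)·t^(s-1) dt
on [3/2, 6): add ∫ sqrt(6)*sqrt(t)*log(sqrt(6)*sqrt(t)/2)/2·t^(s-1) dt
for t in [6, ∞): the term is ∫ 2*sqrt(6)/(9*t**(3/2))·t^(s-1)

on [0, 2/3): sqrt(6)*sqrt(t)/2
on [2/3, 3/2): sqrt(6)*sqrt(t)/2 + 3
on [3/2, 6): sqrt(6)*sqrt(t)*log(sqrt(6)*sqrt(t)/2)/2
on [6, oo): 2*sqrt(6)/(9*t**(3/2))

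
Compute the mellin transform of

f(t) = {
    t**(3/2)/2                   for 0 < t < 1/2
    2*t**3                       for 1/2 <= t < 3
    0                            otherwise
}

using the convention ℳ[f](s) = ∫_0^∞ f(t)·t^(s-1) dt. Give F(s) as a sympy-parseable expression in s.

(2**(1/2 - s)*(s + 3) + 216*3**s*(2*s + 3) - (2*s + 3)/2**s)/(4*(s + 3)*(2*s + 3))
  Re(s) > -3/2

cuts at 1/2: linearity sums the 2 kernel integrals
on [0, 1/2) integrate f = t**(3/2)/2 against the kernel
on [1/2, 3) integrate f = 2*t**3 against the kernel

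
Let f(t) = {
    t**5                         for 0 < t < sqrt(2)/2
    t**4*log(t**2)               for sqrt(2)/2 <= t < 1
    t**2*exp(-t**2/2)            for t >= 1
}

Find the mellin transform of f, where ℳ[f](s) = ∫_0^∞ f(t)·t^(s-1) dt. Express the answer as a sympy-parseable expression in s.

(-16*2**(s/2)*(s + 5) + 8*2**s*(s + 5)*(4*s + (s + 2)**2 + 12)*uppergamma(s/2 + 1, 1/2) + 4*s + (s + 2)*(s + 5)*log(4) + 4*(s + 5)*log(2) + sqrt(2)*(4*s + (s + 2)**2 + 12) + 20)/(8*2**(s/2)*(s + 5)*(4*s + (s + 2)**2 + 12))
  Re(s) > -5

the power substitution comes off first: t**(5/2) on [0, 1/2); t**2*log(t) on [1/2, 1); t*exp(-t/2) on [1, ∞)
invert the shared t-power to get t**2 on [0, 1/2); t**(3/2)*log(t) on [1/2, 1); sqrt(t)*exp(-t/2) on [1, ∞)
invert the shared t-power to get t**(3/2) on [0, 1/2); t*log(t) on [1/2, 1); exp(-t/2) on [1, ∞)
breakpoints sqrt(2)/2, 1: one integral from each of the 3 segments
∫ over [0, sqrt(2)/2) of t**5·t^(s-1) joins the sum
segment sqrt(2)/2 to 1 holds t**4*log(t**2); add its integral
∫ t**2*exp(-t**2/2)·t^(s-1) over [1, ∞)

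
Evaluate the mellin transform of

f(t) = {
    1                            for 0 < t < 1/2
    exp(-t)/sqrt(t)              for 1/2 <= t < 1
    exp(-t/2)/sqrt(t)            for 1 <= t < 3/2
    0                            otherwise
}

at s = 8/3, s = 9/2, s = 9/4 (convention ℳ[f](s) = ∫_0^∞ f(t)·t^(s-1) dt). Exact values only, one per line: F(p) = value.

F(8/3) = -4*2**(1/6)*uppergamma(13/6, 3/4) - uppergamma(13/6, 1) + 3*2**(1/3)/64 + uppergamma(13/6, 1/2) + 4*2**(1/6)*uppergamma(13/6, 1/2)
F(9/2) = -807*exp(-3/4)/4 - 16*exp(-1) + sqrt(2)/144 + 1343*exp(-1/2)/8
F(9/4) = -2*2**(3/4)*uppergamma(7/4, 3/4) - uppergamma(7/4, 1) + 2**(3/4)/18 + uppergamma(7/4, 1/2) + 2*2**(3/4)*uppergamma(7/4, 1/2)

the shared t-power comes off first: 1/sqrt(t) on [0, 1/2); exp(-t)/t on [1/2, 1); exp(-t/2)/t on [1, 3/2)
remove the shared t-power first: sqrt(t) on [0, 1/2); exp(-t) on [1/2, 1); exp(-t/2) on [1, 3/2)
slice at 1/2, 1, transform all 3 pieces, and sum them
[0, 1/2) adds the kernel integral of 1
[1/2, 1) adds the kernel integral of exp(-t)/sqrt(t)
on [1, 3/2): add ∫ exp(-t/2)/sqrt(t)·t^(s-1) dt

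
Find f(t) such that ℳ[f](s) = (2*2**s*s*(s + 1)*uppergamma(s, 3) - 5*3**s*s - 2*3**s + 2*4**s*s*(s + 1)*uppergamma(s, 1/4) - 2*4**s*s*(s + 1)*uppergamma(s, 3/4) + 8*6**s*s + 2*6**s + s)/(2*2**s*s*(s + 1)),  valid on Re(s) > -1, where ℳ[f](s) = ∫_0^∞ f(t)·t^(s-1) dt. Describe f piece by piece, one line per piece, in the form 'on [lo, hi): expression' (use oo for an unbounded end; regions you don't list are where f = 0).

summing 4 kernel integrals split by 1/2, 3/2, 3 yields ℳ[f](s)
[0, 1/2) adds the kernel integral of t
over [1/2, 3/2), the kernel integral of exp(-t/2) enters the sum
segment 3/2 to 3 holds (t + 1); add its integral
piece [3, ∞): integrate exp(-t) against the kernel

on [0, 1/2): t
on [1/2, 3/2): exp(-t/2)
on [3/2, 3): t + 1
on [3, oo): exp(-t)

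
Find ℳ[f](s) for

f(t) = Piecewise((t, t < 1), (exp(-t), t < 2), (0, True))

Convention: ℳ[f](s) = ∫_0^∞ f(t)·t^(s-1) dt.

integrate the 2 segments split at 1, then add the results
for t in [0, 1): the term is ∫ t·t^(s-1)
on [1, 2) integrate f = exp(-t) against the kernel

((s + 1)*uppergamma(s, 1) - (s + 1)*uppergamma(s, 2) + 1)/(s + 1)
  Re(s) > -1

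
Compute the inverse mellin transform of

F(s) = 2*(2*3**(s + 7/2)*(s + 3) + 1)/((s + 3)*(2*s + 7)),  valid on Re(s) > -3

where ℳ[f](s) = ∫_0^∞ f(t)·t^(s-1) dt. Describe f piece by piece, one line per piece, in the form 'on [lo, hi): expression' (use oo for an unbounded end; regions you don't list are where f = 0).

on [0, 1): 2*t**3
on [1, 3): 2*t**(7/2)

integrate the 2 segments split at 1, then add the results
∫ over [0, 1) of 2*t**3·t^(s-1) joins the sum
between 1 and 3 the integrand is 2*t**(7/2)·t^(s-1)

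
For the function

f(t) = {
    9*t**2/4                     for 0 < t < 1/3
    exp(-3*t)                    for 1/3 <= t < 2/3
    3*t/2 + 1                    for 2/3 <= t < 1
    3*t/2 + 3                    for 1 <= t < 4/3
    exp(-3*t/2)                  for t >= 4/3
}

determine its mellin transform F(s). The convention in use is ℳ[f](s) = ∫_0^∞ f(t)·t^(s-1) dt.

(20*2**(2*s)*s*(s + 2) + 12*2**(2*s)*(s + 2) + 4*2**s*s*(s + 1)*(s + 2)*uppergamma(s, 2) - 8*2**s*s*(s + 2) - 4*2**s*(s + 2) - 8*3**s*s*(s + 2) - 8*3**s*(s + 2) + 4*s*(s + 1)*(s + 2)*uppergamma(s, 1) - 4*s*(s + 1)*(s + 2)*uppergamma(s, 2) + s*(s + 1))/(4*3**s*s*(s + 1)*(s + 2))
  Re(s) > -2

the common scale on t comes off first: t**2 on [0, 1/2); exp(-2*t) on [1/2, 1); t + 1 on [1, 3/2); …
summing 5 kernel integrals split by 1/3, 2/3, 1, 4/3 yields ℳ[f](s)
segment 0 to 1/3 holds 9*t**2/4; add its integral
piece [1/3, 2/3): integrate exp(-3*t) against the kernel
on [2/3, 1): add ∫ (3*t/2 + 1)·t^(s-1) dt
over [1, 4/3), the kernel integral of (3*t/2 + 3) enters the sum
segment 4/3 to ∞ holds exp(-3*t/2); add its integral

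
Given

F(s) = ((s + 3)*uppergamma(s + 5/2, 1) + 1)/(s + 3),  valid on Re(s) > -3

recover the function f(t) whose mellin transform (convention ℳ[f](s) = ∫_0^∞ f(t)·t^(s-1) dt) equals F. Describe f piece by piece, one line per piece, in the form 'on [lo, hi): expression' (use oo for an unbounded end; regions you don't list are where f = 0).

strip the shared t-power: t on [0, 1); sqrt(t)*exp(-t) on [1, ∞)
undo the shared t-power: sqrt(t) on [0, 1); exp(-t) on [1, ∞)
cuts at 1: linearity sums the 2 kernel integrals
[0, 1) adds the kernel integral of t**3
over [1, ∞), the kernel integral of t**(5/2)*exp(-t) enters the sum

on [0, 1): t**3
on [1, oo): t**(5/2)*exp(-t)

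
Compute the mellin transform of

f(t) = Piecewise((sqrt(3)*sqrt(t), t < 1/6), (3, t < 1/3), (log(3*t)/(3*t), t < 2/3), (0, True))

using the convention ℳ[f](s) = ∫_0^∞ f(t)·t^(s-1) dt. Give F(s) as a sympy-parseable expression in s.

(2**s*s*(2*s + 1) + 3*2**s*(s - 1)**2*(2*s + 1) + 4**s*s*(s - 1)*(2*s + 1)*log(2)/2 - 4**s*s*(2*s + 1)/2 + sqrt(2)*s*(s - 1)**2 - 3*(s - 1)**2*(2*s + 1))/(6**s*s*(s - 1)**2*(2*s + 1))
  Re(s) > -1/2

undo the common scale on t: sqrt(t) on [0, 1/2); 3 on [1/2, 1); log(t)/t on [1, 2)
back out the shared t-power: t**(3/2) on [0, 1/2); 3*t on [1/2, 1); log(t) on [1, 2)
summing 3 kernel integrals split by 1/6, 1/3 yields ℳ[f](s)
between 0 and 1/6 the integrand is sqrt(3)*sqrt(t)·t^(s-1)
segment [1/6, 1/3) carries 3; integrate it
[1/3, 2/3) adds the kernel integral of log(3*t)/(3*t)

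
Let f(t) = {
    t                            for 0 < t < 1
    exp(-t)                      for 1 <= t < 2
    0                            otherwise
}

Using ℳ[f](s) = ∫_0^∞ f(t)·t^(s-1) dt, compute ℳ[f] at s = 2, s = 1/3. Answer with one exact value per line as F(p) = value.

breakpoints 1: one integral from each of the 2 segments
segment 0 to 1 holds t; add its integral
on [1, 2) integrate f = exp(-t) against the kernel

F(2) = -3*exp(-2) + 1/3 + 2*exp(-1)
F(1/3) = -uppergamma(1/3, 2) + uppergamma(1/3, 1) + 3/4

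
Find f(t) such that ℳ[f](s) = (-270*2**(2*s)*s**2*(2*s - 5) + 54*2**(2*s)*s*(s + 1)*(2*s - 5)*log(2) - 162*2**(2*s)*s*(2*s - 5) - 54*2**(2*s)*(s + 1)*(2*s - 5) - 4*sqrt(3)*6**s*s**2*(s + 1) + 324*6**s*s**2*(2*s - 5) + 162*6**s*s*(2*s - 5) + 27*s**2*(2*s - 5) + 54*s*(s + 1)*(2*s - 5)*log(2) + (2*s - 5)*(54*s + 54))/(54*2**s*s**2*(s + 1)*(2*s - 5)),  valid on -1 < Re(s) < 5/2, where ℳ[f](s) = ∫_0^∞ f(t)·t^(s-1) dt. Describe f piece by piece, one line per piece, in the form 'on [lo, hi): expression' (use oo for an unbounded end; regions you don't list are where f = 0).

on [0, 1/2): t
on [1/2, 2): log(t)
on [2, 3): t + 3
on [3, oo): t**(-5/2)

along the cuts 1/2, 2, 3, ℳ[f](s) splits into 4 integrals
between 0 and 1/2 the integrand is t·t^(s-1)
∫ log(t)·t^(s-1) over [1/2, 2)
on [2, 3): add ∫ (t + 3)·t^(s-1) dt
[3, ∞) adds the kernel integral of t**(-5/2)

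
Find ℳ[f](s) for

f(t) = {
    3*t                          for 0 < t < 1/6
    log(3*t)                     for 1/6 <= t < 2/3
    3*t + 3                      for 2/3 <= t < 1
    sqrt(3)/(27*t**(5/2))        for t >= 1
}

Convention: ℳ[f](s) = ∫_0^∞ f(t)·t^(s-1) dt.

(-270*2**(2*s)*s**2*(2*s - 5) + 54*2**(2*s)*s*(s + 1)*(2*s - 5)*log(2) - 162*2**(2*s)*s*(2*s - 5) - 54*2**(2*s)*(s + 1)*(2*s - 5) - 4*sqrt(3)*6**s*s**2*(s + 1) + 324*6**s*s**2*(2*s - 5) + 162*6**s*s*(2*s - 5) + 27*s**2*(2*s - 5) + 54*s*(s + 1)*(2*s - 5)*log(2) + (2*s - 5)*(54*s + 54))/(54*6**s*s**2*(s + 1)*(2*s - 5))
  -1 < Re(s) < 5/2

strip the common scale on t: t on [0, 1/2); log(t) on [1/2, 2); t + 3 on [2, 3); …
decompose at 1/6, 2/3, 1; ℳ[f](s) sums the 4 pieces' integrals
[0, 1/6) adds the kernel integral of 3*t
for t in [1/6, 2/3): the term is ∫ log(3*t)·t^(s-1)
for t in [2/3, 1): the term is ∫ (3*t + 3)·t^(s-1)
the [1, ∞) slice contributes ∫ sqrt(3)/(27*t**(5/2))·t^(s-1) dt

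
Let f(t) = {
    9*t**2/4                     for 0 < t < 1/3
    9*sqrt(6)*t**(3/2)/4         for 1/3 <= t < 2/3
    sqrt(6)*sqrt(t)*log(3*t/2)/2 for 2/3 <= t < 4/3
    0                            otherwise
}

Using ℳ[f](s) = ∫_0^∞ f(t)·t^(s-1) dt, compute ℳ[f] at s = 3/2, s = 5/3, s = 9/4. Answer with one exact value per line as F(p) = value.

F(3/2) = sqrt(6)*(sqrt(2) + 7 + 112*log(2))/252
F(5/3) = 3**(1/3)*(-80256*2**(5/6) - 11154*sqrt(2) + 3211 + 109296*2**(2/3) + 173888*2**(5/6)*log(2))/423852
F(9/4) = 3**(3/4)*(-42915 - 2057*sqrt(2) + 38352*2**(1/4) + 119680*log(2))/277695

invert the common scale on t to get t**2 on [0, 1/2); 3*t**(3/2) on [1/2, 1); sqrt(t)*log(t) on [1, 2)
reversing the shared t-power: t**(3/2) on [0, 1/2); 3*t on [1/2, 1); log(t) on [1, 2)
linearity at 1/3, 2/3 turns ℳ[f](s) into 3 summed integrals
the [0, 1/3) slice contributes ∫ 9*t**2/4·t^(s-1) dt
segment [1/3, 2/3) carries 9*sqrt(6)*t**(3/2)/4; integrate it
∫ sqrt(6)*sqrt(t)*log(3*t/2)/2·t^(s-1) over [2/3, 4/3)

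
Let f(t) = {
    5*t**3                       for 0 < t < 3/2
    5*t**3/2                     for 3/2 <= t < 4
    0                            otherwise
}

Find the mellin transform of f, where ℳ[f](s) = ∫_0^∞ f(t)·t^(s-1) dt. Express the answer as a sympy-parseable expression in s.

5*(512*2**(2*s) + 27*(3/2)**s)/(16*(s + 3))
  Re(s) > -3

treat the 2 regions marked off by 3/2 separately and sum
∫ over [0, 3/2) of 5*t**3·t^(s-1) joins the sum
over [3/2, 4), the kernel integral of 5*t**3/2 enters the sum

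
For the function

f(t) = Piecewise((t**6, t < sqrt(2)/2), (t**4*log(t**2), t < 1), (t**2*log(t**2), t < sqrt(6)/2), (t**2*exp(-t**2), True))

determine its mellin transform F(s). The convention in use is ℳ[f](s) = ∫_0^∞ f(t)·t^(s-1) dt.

back out the shared t-power: t**4 on [0, sqrt(2)/2); t**2*log(t**2) on [sqrt(2)/2, 1); log(t**2) on [1, sqrt(6)/2); …
remove the power substitution first: t**2 on [0, 1/2); t*log(t) on [1/2, 1); log(t) on [1, 3/2); …
breakpoints sqrt(2)/2, 1, sqrt(6)/2: one integral from each of the 4 segments
piece [0, sqrt(2)/2): integrate t**6 against the kernel
between sqrt(2)/2 and 1 the integrand is t**4*log(t**2)·t^(s-1)
over [1, sqrt(6)/2), the kernel integral of t**2*log(t**2) enters the sum
[sqrt(6)/2, ∞) adds the kernel integral of t**2*exp(-t**2)

(4*2**(s/2)*(s + 2)**2*(s + 6)*(4*s + (s + 2)**2 + 12)*uppergamma(s/2 + 1, 3/2) - 16*2**(s/2)*(s + 2)**2*(s + 6) + 16*2**(s/2)*(s + 6)*(4*s + (s + 2)**2 + 12) + 3**(s/2)*(s + 2)*(s + 6)*(-12*log(2) + 12*log(3))*(4*s + (s + 2)**2 + 12) - 24*3**(s/2)*(s + 6)*(4*s + (s + 2)**2 + 12) + (s + 2)**3*(s + 6)*log(4) + 4*(s + 2)**2*(s + 6)*log(2) + 4*(s + 2)**2*(s + 6) + (s + 2)**2*(4*s + (s + 2)**2 + 12))/(8*2**(s/2)*(s + 2)**2*(s + 6)*(4*s + (s + 2)**2 + 12))
  Re(s) > -6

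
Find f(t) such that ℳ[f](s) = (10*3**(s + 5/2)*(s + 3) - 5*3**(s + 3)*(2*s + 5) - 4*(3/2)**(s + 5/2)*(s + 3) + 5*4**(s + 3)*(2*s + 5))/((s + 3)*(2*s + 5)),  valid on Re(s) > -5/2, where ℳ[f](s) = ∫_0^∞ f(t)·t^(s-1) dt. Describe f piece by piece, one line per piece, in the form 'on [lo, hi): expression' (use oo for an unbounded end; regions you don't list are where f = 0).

on [0, 3/2): 3*t**(5/2)
on [3/2, 3): 5*t**(5/2)
on [3, 4): 5*t**3

summing 3 kernel integrals split by 3/2, 3 yields ℳ[f](s)
piece [0, 3/2): integrate 3*t**(5/2) against the kernel
segment [3/2, 3) carries 5*t**(5/2); integrate it
∫ over [3, 4) of 5*t**3·t^(s-1) joins the sum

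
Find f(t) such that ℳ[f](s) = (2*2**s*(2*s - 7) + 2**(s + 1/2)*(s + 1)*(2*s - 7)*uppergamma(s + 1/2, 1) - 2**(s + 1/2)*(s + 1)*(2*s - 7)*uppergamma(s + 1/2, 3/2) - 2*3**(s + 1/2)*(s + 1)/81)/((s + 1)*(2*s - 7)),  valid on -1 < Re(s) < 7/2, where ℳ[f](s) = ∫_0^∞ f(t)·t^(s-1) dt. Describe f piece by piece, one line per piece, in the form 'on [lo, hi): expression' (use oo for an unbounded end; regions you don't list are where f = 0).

back out the shared t-power: sqrt(t) on [0, 2); exp(-t/2) on [2, 3); t**(-4) on [3, ∞)
cuts at 2, 3: linearity sums the 3 kernel integrals
for t in [0, 2): the term is ∫ t·t^(s-1)
on [2, 3): add ∫ sqrt(t)*exp(-t/2)·t^(s-1) dt
between 3 and ∞ the integrand is t**(-7/2)·t^(s-1)

on [0, 2): t
on [2, 3): sqrt(t)*exp(-t/2)
on [3, oo): t**(-7/2)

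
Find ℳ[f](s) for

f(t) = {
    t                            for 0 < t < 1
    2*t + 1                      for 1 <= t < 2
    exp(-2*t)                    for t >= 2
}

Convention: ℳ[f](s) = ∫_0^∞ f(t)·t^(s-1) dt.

split f at 1, 2: ℳ[f](s) collects 3 kernel integrals
segment [0, 1) carries t; integrate it
on [1, 2) integrate f = (2*t + 1) against the kernel
for t in [2, ∞): the term is ∫ exp(-2*t)·t^(s-1)

(2**s*s*(s + 1)*uppergamma(s, 4) - 2*4**s*s - 4**s + 5*8**s*s + 8**s)/(4**s*s*(s + 1))
  Re(s) > -1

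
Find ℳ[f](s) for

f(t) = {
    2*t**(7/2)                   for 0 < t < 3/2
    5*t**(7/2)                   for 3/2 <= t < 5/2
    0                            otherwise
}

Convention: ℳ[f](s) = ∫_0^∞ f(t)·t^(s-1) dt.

2**(-s - 5/2)*(-3**(s + 9/2) + 5**(s + 9/2))/(2*s + 7)
  Re(s) > -7/2

cuts at 3/2: linearity sums the 2 kernel integrals
∫ over [0, 3/2) of 2*t**(7/2)·t^(s-1) joins the sum
the [3/2, 5/2) slice contributes ∫ 5*t**(7/2)·t^(s-1) dt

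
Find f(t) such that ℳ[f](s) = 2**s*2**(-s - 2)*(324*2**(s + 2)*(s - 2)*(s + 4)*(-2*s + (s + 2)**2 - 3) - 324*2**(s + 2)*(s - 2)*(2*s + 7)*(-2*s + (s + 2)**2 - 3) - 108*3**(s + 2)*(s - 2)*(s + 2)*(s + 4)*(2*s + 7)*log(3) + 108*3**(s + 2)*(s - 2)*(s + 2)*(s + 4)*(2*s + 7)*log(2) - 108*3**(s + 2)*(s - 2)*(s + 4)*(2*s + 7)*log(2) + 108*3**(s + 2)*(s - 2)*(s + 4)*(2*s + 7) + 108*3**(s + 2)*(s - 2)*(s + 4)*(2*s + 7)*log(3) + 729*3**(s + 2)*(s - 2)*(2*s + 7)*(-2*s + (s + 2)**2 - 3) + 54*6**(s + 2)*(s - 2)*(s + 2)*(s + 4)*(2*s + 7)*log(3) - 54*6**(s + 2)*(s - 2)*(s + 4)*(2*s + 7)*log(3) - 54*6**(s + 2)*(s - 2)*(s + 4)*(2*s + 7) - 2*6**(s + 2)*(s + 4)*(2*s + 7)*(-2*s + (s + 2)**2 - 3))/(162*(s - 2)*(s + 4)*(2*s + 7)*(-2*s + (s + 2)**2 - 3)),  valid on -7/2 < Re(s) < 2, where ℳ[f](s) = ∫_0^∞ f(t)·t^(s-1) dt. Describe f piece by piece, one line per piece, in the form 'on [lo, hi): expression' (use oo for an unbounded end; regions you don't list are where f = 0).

on [0, 2): sqrt(2)*t**(7/2)/16
on [2, 3): t**4/8
on [3, 6): t*log(t/2)/2
on [6, oo): 4/t**2

strip the common scale on t: t**(7/2) on [0, 1); 2*t**4 on [1, 3/2); t*log(t) on [3/2, 3); …
undo the shared t-power: t**(5/2) on [0, 1); 2*t**3 on [1, 3/2); log(t) on [3/2, 3); …
reversing the shared t-power: t**(3/2) on [0, 1); 2*t**2 on [1, 3/2); log(t)/t on [3/2, 3); …
summing 4 kernel integrals split by 2, 3, 6 yields ℳ[f](s)
segment [0, 2) carries sqrt(2)*t**(7/2)/16; integrate it
for t in [2, 3): the term is ∫ t**4/8·t^(s-1)
on [3, 6): add ∫ t*log(t/2)/2·t^(s-1) dt
segment [6, ∞) carries 4/t**2; integrate it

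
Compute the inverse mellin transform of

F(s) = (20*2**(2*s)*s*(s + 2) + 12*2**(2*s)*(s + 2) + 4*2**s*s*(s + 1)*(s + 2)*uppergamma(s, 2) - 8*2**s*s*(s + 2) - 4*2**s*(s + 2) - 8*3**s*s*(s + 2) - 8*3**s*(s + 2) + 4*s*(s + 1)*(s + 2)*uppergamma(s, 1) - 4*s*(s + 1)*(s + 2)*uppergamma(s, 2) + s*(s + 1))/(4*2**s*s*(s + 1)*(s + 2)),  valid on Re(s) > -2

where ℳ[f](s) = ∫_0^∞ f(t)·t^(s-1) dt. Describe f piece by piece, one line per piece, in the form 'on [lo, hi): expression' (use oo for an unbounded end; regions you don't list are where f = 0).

on [0, 1/2): t**2
on [1/2, 1): exp(-2*t)
on [1, 3/2): t + 1
on [3/2, 2): t + 3
on [2, oo): exp(-t)

breakpoints 1/2, 1, 3/2, 2: one integral from each of the 5 segments
for t in [0, 1/2): the term is ∫ t**2·t^(s-1)
segment 1/2 to 1 holds exp(-2*t); add its integral
∫ (t + 1)·t^(s-1) over [1, 3/2)
over [3/2, 2), the kernel integral of (t + 3) enters the sum
for t in [2, ∞): the term is ∫ exp(-t)·t^(s-1)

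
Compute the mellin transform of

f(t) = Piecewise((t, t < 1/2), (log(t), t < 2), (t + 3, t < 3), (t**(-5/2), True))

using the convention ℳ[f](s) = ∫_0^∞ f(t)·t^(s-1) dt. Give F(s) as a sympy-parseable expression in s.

(-270*2**(2*s)*s**2*(2*s - 5) + 54*2**(2*s)*s*(s + 1)*(2*s - 5)*log(2) - 162*2**(2*s)*s*(2*s - 5) - 54*2**(2*s)*(s + 1)*(2*s - 5) - 4*sqrt(3)*6**s*s**2*(s + 1) + 324*6**s*s**2*(2*s - 5) + 162*6**s*s*(2*s - 5) + 27*s**2*(2*s - 5) + 54*s*(s + 1)*(2*s - 5)*log(2) + (2*s - 5)*(54*s + 54))/(54*2**s*s**2*(s + 1)*(2*s - 5))
  -1 < Re(s) < 5/2

decompose at 1/2, 2, 3; ℳ[f](s) sums the 4 pieces' integrals
on [0, 1/2): add ∫ t·t^(s-1) dt
for t in [1/2, 2): the term is ∫ log(t)·t^(s-1)
the [2, 3) slice contributes ∫ (t + 3)·t^(s-1) dt
∫ over [3, ∞) of t**(-5/2)·t^(s-1) joins the sum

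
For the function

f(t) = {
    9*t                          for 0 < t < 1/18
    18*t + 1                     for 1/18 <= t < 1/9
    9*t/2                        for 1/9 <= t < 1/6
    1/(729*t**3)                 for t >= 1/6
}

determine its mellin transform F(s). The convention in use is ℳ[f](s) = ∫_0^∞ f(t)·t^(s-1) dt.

(270*2**s*s**2 - 702*2**s*s - 324*2**s + 49*3**s*s**2 - 275*3**s*s - 162*s**2 + 378*s + 324)/(108*18**s*s*(s**2 - 2*s - 3))
  -1 < Re(s) < 3

undo the common scale on t: 3*t on [0, 1/6); 6*t + 1 on [1/6, 1/3); 3*t/2 on [1/3, 1/2); …
the common scale on t comes off first: t on [0, 1/2); 2*t + 1 on [1/2, 1); t/2 on [1, 3/2); …
summing 4 kernel integrals split by 1/18, 1/9, 1/6 yields ℳ[f](s)
[0, 1/18) adds the kernel integral of 9*t
piece [1/18, 1/9): integrate (18*t + 1) against the kernel
segment 1/9 to 1/6 holds 9*t/2; add its integral
between 1/6 and ∞ the integrand is 1/(729*t**3)·t^(s-1)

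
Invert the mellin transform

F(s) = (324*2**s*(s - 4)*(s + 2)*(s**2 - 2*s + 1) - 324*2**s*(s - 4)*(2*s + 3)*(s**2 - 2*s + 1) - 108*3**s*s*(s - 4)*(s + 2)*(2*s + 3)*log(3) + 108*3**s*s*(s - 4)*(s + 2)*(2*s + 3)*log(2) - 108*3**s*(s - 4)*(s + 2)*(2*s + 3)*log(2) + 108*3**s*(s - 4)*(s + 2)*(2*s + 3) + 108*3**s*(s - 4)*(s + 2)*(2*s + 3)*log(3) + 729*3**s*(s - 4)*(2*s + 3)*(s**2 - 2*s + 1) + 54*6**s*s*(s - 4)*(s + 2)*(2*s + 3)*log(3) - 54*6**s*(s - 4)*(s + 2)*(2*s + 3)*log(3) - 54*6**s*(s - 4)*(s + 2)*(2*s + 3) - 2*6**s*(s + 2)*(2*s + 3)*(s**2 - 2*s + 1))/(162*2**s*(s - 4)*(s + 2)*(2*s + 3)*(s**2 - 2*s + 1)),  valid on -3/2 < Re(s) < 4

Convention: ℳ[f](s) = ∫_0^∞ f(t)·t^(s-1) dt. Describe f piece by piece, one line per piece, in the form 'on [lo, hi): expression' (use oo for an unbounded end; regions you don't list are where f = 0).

on [0, 1): t**(3/2)
on [1, 3/2): 2*t**2
on [3/2, 3): log(t)/t
on [3, oo): t**(-4)

decompose at 1, 3/2, 3; ℳ[f](s) sums the 4 pieces' integrals
∫ over [0, 1) of t**(3/2)·t^(s-1) joins the sum
for t in [1, 3/2): the term is ∫ 2*t**2·t^(s-1)
on [3/2, 3) integrate f = log(t)/t against the kernel
on [3, ∞) integrate f = t**(-4) against the kernel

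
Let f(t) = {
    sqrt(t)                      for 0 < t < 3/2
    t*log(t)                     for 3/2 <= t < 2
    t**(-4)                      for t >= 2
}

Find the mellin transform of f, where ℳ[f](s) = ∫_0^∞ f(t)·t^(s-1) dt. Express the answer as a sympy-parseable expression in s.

(-32*2**(2*s)*(s - 4)*(2*s + 1) + 3**s*s*(s - 4)*(2*s + 1)*(-24*log(3) + 24*log(2)) + 3**s*(s - 4)*(2*s + 1)*(-24*log(3) + 24*log(2)) + 24*3**s*(s - 4)*(2*s + 1) + 16*3**s*sqrt(6)*(s - 4)*(s**2 + 2*s + 1) + 32*4**s*s*(s - 4)*(2*s + 1)*log(2) + 32*4**s*(s - 4)*(2*s + 1)*log(2) - 4**s*(2*s + 1)*(s**2 + 2*s + 1))/(16*2**s*(s - 4)*(2*s + 1)*(s**2 + 2*s + 1))
  -1/2 < Re(s) < 4

decompose at 3/2, 2; ℳ[f](s) sums the 3 pieces' integrals
on [0, 3/2): add ∫ sqrt(t)·t^(s-1) dt
∫ t*log(t)·t^(s-1) over [3/2, 2)
for t in [2, ∞): the term is ∫ t**(-4)·t^(s-1)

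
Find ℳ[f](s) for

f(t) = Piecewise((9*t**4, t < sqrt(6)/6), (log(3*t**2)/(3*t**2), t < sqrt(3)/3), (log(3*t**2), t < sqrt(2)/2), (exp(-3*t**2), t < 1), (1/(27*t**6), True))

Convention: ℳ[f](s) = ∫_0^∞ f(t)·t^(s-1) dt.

(27*2**(s/2)*s**2*(s/2 - 3)*(s/2 + 2)*(s**2/4 - s + 1)*uppergamma(s/2, 3/2) - 27*2**(s/2)*s**2*(s/2 - 3)*(s/2 + 2)*(s**2/4 - s + 1)*uppergamma(s/2, 3) - 27*2**(s/2)*s**2*(s/2 - 3)*(s/2 + 2) + 108*2**(s/2)*(s/2 - 3)*(s/2 + 2)*(s**2/4 - s + 1) - 54*3**(s/2)*s*(s/2 - 3)*(s/2 + 2)*(s**2/4 - s + 1)*log(2) + 54*3**(s/2)*s*(s/2 - 3)*(s/2 + 2)*(s**2/4 - s + 1)*log(3) - 108*3**(s/2)*(s/2 - 3)*(s/2 + 2)*(s**2/4 - s + 1) - 6**(s/2)*s**2*(s/2 + 2)*(s**2/4 - s + 1) + 27*s**3*(s/2 - 3)*(s/2 + 2)*log(2) - 54*s**2*(s/2 - 3)*(s/2 + 2)*log(2) + 54*s**2*(s/2 - 3)*(s/2 + 2) + 27*s**2*(s/2 - 3)*(s**2/4 - s + 1)/4)/(54*6**(s/2)*s**2*(s/2 - 3)*(s/2 + 2)*(s**2/4 - s + 1))
  -4 < Re(s) < 6

the power substitution comes off first: 9*t**2 on [0, 1/6); log(3*t)/(3*t) on [1/6, 1/3); log(3*t) on [1/3, 1/2); …
peel off the common scale on t: t**2 on [0, 1/2); log(t)/t on [1/2, 1); log(t) on [1, 3/2); …
the 5 pieces separated at sqrt(6)/6, sqrt(3)/3, sqrt(2)/2, 1 each add one integral
piece [0, sqrt(6)/6): integrate 9*t**4 against the kernel
segment sqrt(6)/6 to sqrt(3)/3 holds log(3*t**2)/(3*t**2); add its integral
between sqrt(3)/3 and sqrt(2)/2 the integrand is log(3*t**2)·t^(s-1)
segment sqrt(2)/2 to 1 holds exp(-3*t**2); add its integral
over [1, ∞), the kernel integral of 1/(27*t**6) enters the sum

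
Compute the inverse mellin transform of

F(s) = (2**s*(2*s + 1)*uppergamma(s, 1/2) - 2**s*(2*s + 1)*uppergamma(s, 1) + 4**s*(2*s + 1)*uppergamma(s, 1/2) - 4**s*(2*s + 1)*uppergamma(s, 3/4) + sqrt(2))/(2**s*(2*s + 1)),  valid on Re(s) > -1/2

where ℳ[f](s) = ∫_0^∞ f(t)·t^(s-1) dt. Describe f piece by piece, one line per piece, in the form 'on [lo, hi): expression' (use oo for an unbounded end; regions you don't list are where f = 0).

on [0, 1/2): sqrt(t)
on [1/2, 1): exp(-t)
on [1, 3/2): exp(-t/2)

cuts at 1/2, 1: linearity sums the 3 kernel integrals
over [0, 1/2), the kernel integral of sqrt(t) enters the sum
for t in [1/2, 1): the term is ∫ exp(-t)·t^(s-1)
on [1, 3/2) integrate f = exp(-t/2) against the kernel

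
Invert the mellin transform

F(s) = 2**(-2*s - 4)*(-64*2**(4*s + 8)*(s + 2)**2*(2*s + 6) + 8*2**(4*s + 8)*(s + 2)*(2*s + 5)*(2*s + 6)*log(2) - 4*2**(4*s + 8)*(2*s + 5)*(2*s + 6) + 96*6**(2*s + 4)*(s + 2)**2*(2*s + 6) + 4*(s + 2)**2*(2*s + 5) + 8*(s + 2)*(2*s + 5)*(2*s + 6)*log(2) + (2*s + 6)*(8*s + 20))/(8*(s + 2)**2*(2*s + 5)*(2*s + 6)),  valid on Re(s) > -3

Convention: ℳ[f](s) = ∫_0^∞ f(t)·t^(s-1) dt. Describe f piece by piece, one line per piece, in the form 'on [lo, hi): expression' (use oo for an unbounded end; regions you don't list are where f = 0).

back out the shared t-power: t on [0, 1/4); log(sqrt(t)) on [1/4, 4); 2*sqrt(t) on [4, 9)
undo the power substitution: t**2 on [0, 1/2); log(t) on [1/2, 2); 2*t on [2, 3)
integrate the 3 segments split at 1/4, 4, then add the results
on [0, 1/4) integrate f = t**3 against the kernel
segment 1/4 to 4 holds t**2*log(sqrt(t)); add its integral
segment [4, 9) carries 2*t**(5/2); integrate it

on [0, 1/4): t**3
on [1/4, 4): t**2*log(sqrt(t))
on [4, 9): 2*t**(5/2)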